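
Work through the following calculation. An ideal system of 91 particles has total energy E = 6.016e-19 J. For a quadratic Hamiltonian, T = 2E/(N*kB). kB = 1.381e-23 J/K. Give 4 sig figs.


Step 1: Numerator = 2*E = 2*6.016e-19 = 1.203e-18 J
Step 2: Denominator = N*kB = 91*1.381e-23 = 1.257e-21
Step 3: T = 1.203e-18 / 1.257e-21 = 957.4 K

957.4


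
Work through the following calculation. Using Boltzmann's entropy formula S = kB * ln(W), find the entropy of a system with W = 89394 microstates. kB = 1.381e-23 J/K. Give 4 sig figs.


Step 1: ln(W) = ln(89394) = 11.4
Step 2: S = kB * ln(W) = 1.381e-23 * 11.4
Step 3: S = 1.574e-22 J/K

1.574e-22


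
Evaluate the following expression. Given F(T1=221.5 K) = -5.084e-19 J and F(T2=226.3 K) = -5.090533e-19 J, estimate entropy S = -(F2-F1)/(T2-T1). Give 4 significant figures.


Step 1: dF = F2 - F1 = -5.090533e-19 - (-5.084e-19) = -6.533e-22 J
Step 2: dT = T2 - T1 = 226.3 - 221.5 = 4.8 K
Step 3: S = -dF/dT = -(-6.533e-22)/4.8 = 1.361e-22 J/K

1.361e-22


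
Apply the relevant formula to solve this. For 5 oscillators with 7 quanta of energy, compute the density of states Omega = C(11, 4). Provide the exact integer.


Step 1: Use binomial coefficient C(11, 4)
Step 2: Numerator = 11! / 7!
Step 3: Denominator = 4!
Step 4: Omega = 330

330


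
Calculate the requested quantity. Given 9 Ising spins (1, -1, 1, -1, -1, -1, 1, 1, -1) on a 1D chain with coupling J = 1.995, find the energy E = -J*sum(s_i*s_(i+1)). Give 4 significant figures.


Step 1: Nearest-neighbor products: -1, -1, -1, 1, 1, -1, 1, -1
Step 2: Sum of products = -2
Step 3: E = -1.995 * -2 = 3.99

3.99


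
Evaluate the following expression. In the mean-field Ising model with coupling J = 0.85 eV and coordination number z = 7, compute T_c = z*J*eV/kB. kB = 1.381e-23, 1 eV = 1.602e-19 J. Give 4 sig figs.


Step 1: z*J = 7*0.85 = 5.95 eV
Step 2: Convert to Joules: 5.95*1.602e-19 = 9.532e-19 J
Step 3: T_c = 9.532e-19 / 1.381e-23 = 6.902e+04 K

6.902e+04


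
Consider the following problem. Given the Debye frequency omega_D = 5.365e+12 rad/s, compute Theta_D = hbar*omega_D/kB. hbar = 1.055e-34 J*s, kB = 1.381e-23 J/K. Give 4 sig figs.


Step 1: hbar*omega_D = 1.055e-34 * 5.365e+12 = 5.66e-22 J
Step 2: Theta_D = 5.66e-22 / 1.381e-23
Step 3: Theta_D = 40.99 K

40.99


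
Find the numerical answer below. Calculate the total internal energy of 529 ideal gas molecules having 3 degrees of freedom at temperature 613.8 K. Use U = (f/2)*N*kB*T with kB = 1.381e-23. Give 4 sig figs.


Step 1: f/2 = 3/2 = 1.5
Step 2: N*kB*T = 529*1.381e-23*613.8 = 4.484e-18
Step 3: U = 1.5 * 4.484e-18 = 6.726e-18 J

6.726e-18


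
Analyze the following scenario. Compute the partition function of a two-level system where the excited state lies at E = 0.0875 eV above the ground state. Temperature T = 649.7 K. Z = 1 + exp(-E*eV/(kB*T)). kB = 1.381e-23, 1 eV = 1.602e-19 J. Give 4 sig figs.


Step 1: Compute beta*E = E*eV/(kB*T) = 0.0875*1.602e-19/(1.381e-23*649.7) = 1.562
Step 2: exp(-beta*E) = exp(-1.562) = 0.2097
Step 3: Z = 1 + 0.2097 = 1.21

1.21


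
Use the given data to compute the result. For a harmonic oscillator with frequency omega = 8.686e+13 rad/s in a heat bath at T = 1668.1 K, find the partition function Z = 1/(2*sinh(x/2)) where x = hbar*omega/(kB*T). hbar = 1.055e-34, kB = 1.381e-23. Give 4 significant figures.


Step 1: Compute x = hbar*omega/(kB*T) = 1.055e-34*8.686e+13/(1.381e-23*1668.1) = 0.3978
Step 2: x/2 = 0.1989
Step 3: sinh(x/2) = 0.2002
Step 4: Z = 1/(2*0.2002) = 2.497

2.497


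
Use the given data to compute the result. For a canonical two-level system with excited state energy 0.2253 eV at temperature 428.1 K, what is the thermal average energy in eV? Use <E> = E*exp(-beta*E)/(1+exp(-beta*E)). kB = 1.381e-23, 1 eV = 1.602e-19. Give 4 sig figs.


Step 1: beta*E = 0.2253*1.602e-19/(1.381e-23*428.1) = 6.105
Step 2: exp(-beta*E) = 0.002232
Step 3: <E> = 0.2253*0.002232/(1+0.002232) = 0.0005017 eV

0.0005017


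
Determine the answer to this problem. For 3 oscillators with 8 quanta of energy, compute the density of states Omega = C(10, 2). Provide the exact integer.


Step 1: Use binomial coefficient C(10, 2)
Step 2: Numerator = 10! / 8!
Step 3: Denominator = 2!
Step 4: Omega = 45

45


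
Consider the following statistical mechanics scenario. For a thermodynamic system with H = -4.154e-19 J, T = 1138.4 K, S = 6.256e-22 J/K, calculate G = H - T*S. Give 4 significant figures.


Step 1: T*S = 1138.4 * 6.256e-22 = 7.122e-19 J
Step 2: G = H - T*S = -4.154e-19 - 7.122e-19
Step 3: G = -1.128e-18 J

-1.128e-18


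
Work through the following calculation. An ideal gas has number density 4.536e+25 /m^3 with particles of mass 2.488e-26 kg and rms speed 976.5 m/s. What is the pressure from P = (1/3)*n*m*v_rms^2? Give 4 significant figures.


Step 1: v_rms^2 = 976.5^2 = 9.536e+05
Step 2: n*m = 4.536e+25*2.488e-26 = 1.129
Step 3: P = (1/3)*1.129*9.536e+05 = 3.587e+05 Pa

3.587e+05


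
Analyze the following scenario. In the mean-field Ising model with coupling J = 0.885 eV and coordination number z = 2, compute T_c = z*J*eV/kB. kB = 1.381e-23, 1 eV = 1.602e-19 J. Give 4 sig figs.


Step 1: z*J = 2*0.885 = 1.77 eV
Step 2: Convert to Joules: 1.77*1.602e-19 = 2.836e-19 J
Step 3: T_c = 2.836e-19 / 1.381e-23 = 2.053e+04 K

2.053e+04


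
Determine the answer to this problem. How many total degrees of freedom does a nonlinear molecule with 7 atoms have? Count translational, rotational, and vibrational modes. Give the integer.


Step 1: Translational DOF = 3
Step 2: Rotational DOF (nonlinear) = 3
Step 3: Vibrational DOF = 3*7 - 6 = 15
Step 4: Total = 3 + 3 + 15 = 21

21


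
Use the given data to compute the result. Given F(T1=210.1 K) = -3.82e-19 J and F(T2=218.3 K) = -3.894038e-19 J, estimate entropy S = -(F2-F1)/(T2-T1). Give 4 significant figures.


Step 1: dF = F2 - F1 = -3.894038e-19 - (-3.82e-19) = -7.4038e-21 J
Step 2: dT = T2 - T1 = 218.3 - 210.1 = 8.2 K
Step 3: S = -dF/dT = -(-7.4038e-21)/8.2 = 9.029e-22 J/K

9.029e-22


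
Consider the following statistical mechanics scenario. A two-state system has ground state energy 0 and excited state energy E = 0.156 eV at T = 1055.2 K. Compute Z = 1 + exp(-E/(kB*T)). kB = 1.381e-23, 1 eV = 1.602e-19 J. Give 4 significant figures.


Step 1: Compute beta*E = E*eV/(kB*T) = 0.156*1.602e-19/(1.381e-23*1055.2) = 1.715
Step 2: exp(-beta*E) = exp(-1.715) = 0.18
Step 3: Z = 1 + 0.18 = 1.18

1.18


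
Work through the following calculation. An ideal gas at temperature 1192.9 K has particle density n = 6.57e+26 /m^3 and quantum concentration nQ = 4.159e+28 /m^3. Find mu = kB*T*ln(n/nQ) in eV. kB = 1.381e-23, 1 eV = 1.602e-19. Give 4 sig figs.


Step 1: n/nQ = 6.57e+26/4.159e+28 = 0.0158
Step 2: ln(n/nQ) = -4.148
Step 3: mu = kB*T*ln(n/nQ) = 1.647e-20*-4.148 = -6.833e-20 J
Step 4: Convert to eV: -6.833e-20/1.602e-19 = -0.4265 eV

-0.4265


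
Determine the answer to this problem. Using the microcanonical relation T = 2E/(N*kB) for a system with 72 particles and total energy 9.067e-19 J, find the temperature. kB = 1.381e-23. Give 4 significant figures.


Step 1: Numerator = 2*E = 2*9.067e-19 = 1.813e-18 J
Step 2: Denominator = N*kB = 72*1.381e-23 = 9.943e-22
Step 3: T = 1.813e-18 / 9.943e-22 = 1824 K

1824


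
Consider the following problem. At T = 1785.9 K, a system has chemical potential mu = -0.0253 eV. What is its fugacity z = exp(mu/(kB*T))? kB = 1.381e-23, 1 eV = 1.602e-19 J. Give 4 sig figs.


Step 1: Convert mu to Joules: -0.0253*1.602e-19 = -4.053e-21 J
Step 2: kB*T = 1.381e-23*1785.9 = 2.466e-20 J
Step 3: mu/(kB*T) = -0.1643
Step 4: z = exp(-0.1643) = 0.8485

0.8485


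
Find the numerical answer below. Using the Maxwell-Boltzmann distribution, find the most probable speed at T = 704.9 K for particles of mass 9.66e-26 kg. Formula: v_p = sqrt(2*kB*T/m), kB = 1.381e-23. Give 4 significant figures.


Step 1: Numerator = 2*kB*T = 2*1.381e-23*704.9 = 1.947e-20
Step 2: Ratio = 1.947e-20 / 9.66e-26 = 2.015e+05
Step 3: v_p = sqrt(2.015e+05) = 448.9 m/s

448.9


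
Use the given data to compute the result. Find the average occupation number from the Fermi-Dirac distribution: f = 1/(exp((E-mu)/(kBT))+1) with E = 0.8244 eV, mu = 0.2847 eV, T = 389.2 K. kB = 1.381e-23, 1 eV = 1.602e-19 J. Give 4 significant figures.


Step 1: (E - mu) = 0.8244 - 0.2847 = 0.5397 eV
Step 2: Convert: (E-mu)*eV = 8.646e-20 J
Step 3: x = (E-mu)*eV/(kB*T) = 16.09
Step 4: f = 1/(exp(16.09)+1) = 1.033e-07

1.033e-07


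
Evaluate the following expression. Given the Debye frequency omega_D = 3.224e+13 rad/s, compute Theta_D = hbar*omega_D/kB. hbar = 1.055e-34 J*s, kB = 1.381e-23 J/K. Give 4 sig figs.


Step 1: hbar*omega_D = 1.055e-34 * 3.224e+13 = 3.401e-21 J
Step 2: Theta_D = 3.401e-21 / 1.381e-23
Step 3: Theta_D = 246.3 K

246.3


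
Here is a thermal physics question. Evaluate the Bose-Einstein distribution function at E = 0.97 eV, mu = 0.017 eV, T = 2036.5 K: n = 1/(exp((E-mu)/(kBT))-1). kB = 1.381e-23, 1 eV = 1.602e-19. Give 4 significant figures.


Step 1: (E - mu) = 0.953 eV
Step 2: x = (E-mu)*eV/(kB*T) = 0.953*1.602e-19/(1.381e-23*2036.5) = 5.428
Step 3: exp(x) = 227.8
Step 4: n = 1/(exp(x)-1) = 0.004409

0.004409


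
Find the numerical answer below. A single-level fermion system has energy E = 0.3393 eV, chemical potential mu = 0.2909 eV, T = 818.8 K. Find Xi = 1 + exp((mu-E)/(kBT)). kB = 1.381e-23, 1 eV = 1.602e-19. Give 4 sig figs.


Step 1: (mu - E) = 0.2909 - 0.3393 = -0.0484 eV
Step 2: x = (mu-E)*eV/(kB*T) = -0.0484*1.602e-19/(1.381e-23*818.8) = -0.6857
Step 3: exp(x) = 0.5037
Step 4: Xi = 1 + 0.5037 = 1.504

1.504


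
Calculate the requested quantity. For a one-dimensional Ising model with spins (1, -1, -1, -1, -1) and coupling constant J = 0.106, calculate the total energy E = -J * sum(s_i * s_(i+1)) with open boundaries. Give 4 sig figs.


Step 1: Nearest-neighbor products: -1, 1, 1, 1
Step 2: Sum of products = 2
Step 3: E = -0.106 * 2 = -0.212

-0.212


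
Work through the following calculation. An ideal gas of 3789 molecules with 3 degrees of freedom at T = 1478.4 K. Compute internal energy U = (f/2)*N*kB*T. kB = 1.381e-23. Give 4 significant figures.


Step 1: f/2 = 3/2 = 1.5
Step 2: N*kB*T = 3789*1.381e-23*1478.4 = 7.736e-17
Step 3: U = 1.5 * 7.736e-17 = 1.16e-16 J

1.16e-16


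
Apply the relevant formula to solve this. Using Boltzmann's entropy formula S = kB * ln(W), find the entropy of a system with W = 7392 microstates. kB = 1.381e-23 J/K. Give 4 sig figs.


Step 1: ln(W) = ln(7392) = 8.908
Step 2: S = kB * ln(W) = 1.381e-23 * 8.908
Step 3: S = 1.23e-22 J/K

1.23e-22


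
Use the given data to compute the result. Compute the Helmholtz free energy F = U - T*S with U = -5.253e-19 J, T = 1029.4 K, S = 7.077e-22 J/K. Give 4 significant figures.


Step 1: T*S = 1029.4 * 7.077e-22 = 7.285e-19 J
Step 2: F = U - T*S = -5.253e-19 - 7.285e-19
Step 3: F = -1.254e-18 J

-1.254e-18


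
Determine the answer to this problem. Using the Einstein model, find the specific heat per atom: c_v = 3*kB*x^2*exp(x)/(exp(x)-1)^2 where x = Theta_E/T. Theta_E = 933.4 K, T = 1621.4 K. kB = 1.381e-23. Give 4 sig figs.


Step 1: x = Theta_E/T = 933.4/1621.4 = 0.5757
Step 2: x^2 = 0.3314
Step 3: exp(x) = 1.778
Step 4: c_v = 3*1.381e-23*0.3314*1.778/(1.778-1)^2 = 4.03e-23

4.03e-23


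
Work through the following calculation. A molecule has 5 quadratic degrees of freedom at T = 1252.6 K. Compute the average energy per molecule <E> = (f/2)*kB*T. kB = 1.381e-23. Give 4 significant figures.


Step 1: f/2 = 5/2 = 2.5
Step 2: kB*T = 1.381e-23 * 1252.6 = 1.73e-20
Step 3: <E> = 2.5 * 1.73e-20 = 4.325e-20 J

4.325e-20


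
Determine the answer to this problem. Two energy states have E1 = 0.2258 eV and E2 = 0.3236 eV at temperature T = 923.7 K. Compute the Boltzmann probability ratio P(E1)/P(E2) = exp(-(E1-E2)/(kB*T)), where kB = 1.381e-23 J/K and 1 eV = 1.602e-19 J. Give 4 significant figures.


Step 1: Compute energy difference dE = E1 - E2 = 0.2258 - 0.3236 = -0.0978 eV
Step 2: Convert to Joules: dE_J = -0.0978 * 1.602e-19 = -1.567e-20 J
Step 3: Compute exponent = -dE_J / (kB * T) = -(-1.567e-20) / (1.381e-23 * 923.7) = 1.228
Step 4: P(E1)/P(E2) = exp(1.228) = 3.415

3.415


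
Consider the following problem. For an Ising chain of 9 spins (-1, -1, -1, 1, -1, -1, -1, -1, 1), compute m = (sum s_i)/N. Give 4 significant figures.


Step 1: Count up spins (+1): 2, down spins (-1): 7
Step 2: Total magnetization M = 2 - 7 = -5
Step 3: m = M/N = -5/9 = -0.5556

-0.5556


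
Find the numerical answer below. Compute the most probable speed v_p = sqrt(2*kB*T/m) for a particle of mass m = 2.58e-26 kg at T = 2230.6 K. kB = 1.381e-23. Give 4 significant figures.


Step 1: Numerator = 2*kB*T = 2*1.381e-23*2230.6 = 6.161e-20
Step 2: Ratio = 6.161e-20 / 2.58e-26 = 2.388e+06
Step 3: v_p = sqrt(2.388e+06) = 1545 m/s

1545


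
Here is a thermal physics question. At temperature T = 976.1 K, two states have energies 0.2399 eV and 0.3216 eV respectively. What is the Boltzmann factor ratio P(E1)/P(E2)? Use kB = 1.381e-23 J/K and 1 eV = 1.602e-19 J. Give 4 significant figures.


Step 1: Compute energy difference dE = E1 - E2 = 0.2399 - 0.3216 = -0.0817 eV
Step 2: Convert to Joules: dE_J = -0.0817 * 1.602e-19 = -1.309e-20 J
Step 3: Compute exponent = -dE_J / (kB * T) = -(-1.309e-20) / (1.381e-23 * 976.1) = 0.9709
Step 4: P(E1)/P(E2) = exp(0.9709) = 2.64

2.64


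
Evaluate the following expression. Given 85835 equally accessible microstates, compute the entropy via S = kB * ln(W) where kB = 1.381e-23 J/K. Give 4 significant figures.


Step 1: ln(W) = ln(85835) = 11.36
Step 2: S = kB * ln(W) = 1.381e-23 * 11.36
Step 3: S = 1.569e-22 J/K

1.569e-22


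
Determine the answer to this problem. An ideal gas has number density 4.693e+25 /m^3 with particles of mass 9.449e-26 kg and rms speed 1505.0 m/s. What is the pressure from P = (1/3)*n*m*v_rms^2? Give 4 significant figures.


Step 1: v_rms^2 = 1505.0^2 = 2.265e+06
Step 2: n*m = 4.693e+25*9.449e-26 = 4.434
Step 3: P = (1/3)*4.434*2.265e+06 = 3.348e+06 Pa

3.348e+06


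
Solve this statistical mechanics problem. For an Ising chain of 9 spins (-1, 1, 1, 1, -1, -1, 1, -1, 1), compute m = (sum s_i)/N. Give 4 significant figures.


Step 1: Count up spins (+1): 5, down spins (-1): 4
Step 2: Total magnetization M = 5 - 4 = 1
Step 3: m = M/N = 1/9 = 0.1111

0.1111


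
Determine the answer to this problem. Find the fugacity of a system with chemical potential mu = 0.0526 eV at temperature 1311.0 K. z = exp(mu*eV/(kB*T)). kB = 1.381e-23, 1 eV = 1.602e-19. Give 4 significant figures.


Step 1: Convert mu to Joules: 0.0526*1.602e-19 = 8.427e-21 J
Step 2: kB*T = 1.381e-23*1311.0 = 1.81e-20 J
Step 3: mu/(kB*T) = 0.4654
Step 4: z = exp(0.4654) = 1.593

1.593


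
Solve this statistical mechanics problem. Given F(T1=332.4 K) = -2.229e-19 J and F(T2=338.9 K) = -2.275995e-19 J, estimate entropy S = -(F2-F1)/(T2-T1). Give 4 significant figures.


Step 1: dF = F2 - F1 = -2.275995e-19 - (-2.229e-19) = -4.6995e-21 J
Step 2: dT = T2 - T1 = 338.9 - 332.4 = 6.5 K
Step 3: S = -dF/dT = -(-4.6995e-21)/6.5 = 7.23e-22 J/K

7.23e-22


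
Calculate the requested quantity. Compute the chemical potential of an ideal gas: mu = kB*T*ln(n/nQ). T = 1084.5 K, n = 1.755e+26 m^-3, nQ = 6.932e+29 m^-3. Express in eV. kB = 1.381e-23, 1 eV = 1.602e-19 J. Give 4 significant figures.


Step 1: n/nQ = 1.755e+26/6.932e+29 = 0.0002532
Step 2: ln(n/nQ) = -8.281
Step 3: mu = kB*T*ln(n/nQ) = 1.498e-20*-8.281 = -1.24e-19 J
Step 4: Convert to eV: -1.24e-19/1.602e-19 = -0.7742 eV

-0.7742


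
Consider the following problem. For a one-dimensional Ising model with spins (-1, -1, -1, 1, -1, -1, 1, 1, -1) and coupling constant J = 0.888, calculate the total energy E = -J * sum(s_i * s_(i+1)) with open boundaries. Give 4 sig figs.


Step 1: Nearest-neighbor products: 1, 1, -1, -1, 1, -1, 1, -1
Step 2: Sum of products = 0
Step 3: E = -0.888 * 0 = 0

0


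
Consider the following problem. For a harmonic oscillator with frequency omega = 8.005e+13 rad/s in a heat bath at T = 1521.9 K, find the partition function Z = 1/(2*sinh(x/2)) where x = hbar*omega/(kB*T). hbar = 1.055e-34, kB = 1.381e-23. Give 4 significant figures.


Step 1: Compute x = hbar*omega/(kB*T) = 1.055e-34*8.005e+13/(1.381e-23*1521.9) = 0.4018
Step 2: x/2 = 0.2009
Step 3: sinh(x/2) = 0.2023
Step 4: Z = 1/(2*0.2023) = 2.472

2.472


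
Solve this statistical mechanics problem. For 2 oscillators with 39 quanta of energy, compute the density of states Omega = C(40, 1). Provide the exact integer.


Step 1: Use binomial coefficient C(40, 1)
Step 2: Numerator = 40! / 39!
Step 3: Denominator = 1!
Step 4: Omega = 40

40


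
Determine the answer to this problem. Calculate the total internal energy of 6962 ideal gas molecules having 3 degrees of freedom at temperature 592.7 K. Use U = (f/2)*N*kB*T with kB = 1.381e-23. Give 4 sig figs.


Step 1: f/2 = 3/2 = 1.5
Step 2: N*kB*T = 6962*1.381e-23*592.7 = 5.699e-17
Step 3: U = 1.5 * 5.699e-17 = 8.548e-17 J

8.548e-17


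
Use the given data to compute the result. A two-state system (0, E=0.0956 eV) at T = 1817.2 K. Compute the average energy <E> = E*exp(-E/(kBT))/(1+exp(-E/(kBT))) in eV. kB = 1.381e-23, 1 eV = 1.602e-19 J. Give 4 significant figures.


Step 1: beta*E = 0.0956*1.602e-19/(1.381e-23*1817.2) = 0.6103
Step 2: exp(-beta*E) = 0.5432
Step 3: <E> = 0.0956*0.5432/(1+0.5432) = 0.03365 eV

0.03365


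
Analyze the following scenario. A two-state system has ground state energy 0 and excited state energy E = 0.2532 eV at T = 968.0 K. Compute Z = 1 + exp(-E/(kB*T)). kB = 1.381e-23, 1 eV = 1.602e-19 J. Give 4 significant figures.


Step 1: Compute beta*E = E*eV/(kB*T) = 0.2532*1.602e-19/(1.381e-23*968.0) = 3.034
Step 2: exp(-beta*E) = exp(-3.034) = 0.04811
Step 3: Z = 1 + 0.04811 = 1.048

1.048


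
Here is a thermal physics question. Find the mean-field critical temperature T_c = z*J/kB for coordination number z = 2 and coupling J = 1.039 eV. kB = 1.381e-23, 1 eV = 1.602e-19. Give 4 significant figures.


Step 1: z*J = 2*1.039 = 2.078 eV
Step 2: Convert to Joules: 2.078*1.602e-19 = 3.329e-19 J
Step 3: T_c = 3.329e-19 / 1.381e-23 = 2.411e+04 K

2.411e+04


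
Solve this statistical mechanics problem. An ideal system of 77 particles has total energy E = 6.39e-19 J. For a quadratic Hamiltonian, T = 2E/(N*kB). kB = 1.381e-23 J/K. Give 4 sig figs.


Step 1: Numerator = 2*E = 2*6.39e-19 = 1.278e-18 J
Step 2: Denominator = N*kB = 77*1.381e-23 = 1.063e-21
Step 3: T = 1.278e-18 / 1.063e-21 = 1202 K

1202


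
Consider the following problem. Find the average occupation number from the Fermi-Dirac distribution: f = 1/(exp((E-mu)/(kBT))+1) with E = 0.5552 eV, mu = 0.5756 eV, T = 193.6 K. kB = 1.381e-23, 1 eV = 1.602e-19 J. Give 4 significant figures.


Step 1: (E - mu) = 0.5552 - 0.5756 = -0.0204 eV
Step 2: Convert: (E-mu)*eV = -3.268e-21 J
Step 3: x = (E-mu)*eV/(kB*T) = -1.222
Step 4: f = 1/(exp(-1.222)+1) = 0.7725

0.7725


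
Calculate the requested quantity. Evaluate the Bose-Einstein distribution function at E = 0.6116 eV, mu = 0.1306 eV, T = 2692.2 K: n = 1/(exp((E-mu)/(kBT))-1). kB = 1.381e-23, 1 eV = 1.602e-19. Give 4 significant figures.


Step 1: (E - mu) = 0.481 eV
Step 2: x = (E-mu)*eV/(kB*T) = 0.481*1.602e-19/(1.381e-23*2692.2) = 2.073
Step 3: exp(x) = 7.945
Step 4: n = 1/(exp(x)-1) = 0.144

0.144


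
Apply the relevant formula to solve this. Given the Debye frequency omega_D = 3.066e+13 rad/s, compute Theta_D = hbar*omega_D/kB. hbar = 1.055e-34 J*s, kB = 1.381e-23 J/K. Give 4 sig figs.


Step 1: hbar*omega_D = 1.055e-34 * 3.066e+13 = 3.235e-21 J
Step 2: Theta_D = 3.235e-21 / 1.381e-23
Step 3: Theta_D = 234.2 K

234.2


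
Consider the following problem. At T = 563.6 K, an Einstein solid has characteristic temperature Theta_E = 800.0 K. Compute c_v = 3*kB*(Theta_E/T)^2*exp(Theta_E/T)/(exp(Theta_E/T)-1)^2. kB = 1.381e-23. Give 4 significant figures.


Step 1: x = Theta_E/T = 800.0/563.6 = 1.419
Step 2: x^2 = 2.015
Step 3: exp(x) = 4.135
Step 4: c_v = 3*1.381e-23*2.015*4.135/(4.135-1)^2 = 3.512e-23

3.512e-23


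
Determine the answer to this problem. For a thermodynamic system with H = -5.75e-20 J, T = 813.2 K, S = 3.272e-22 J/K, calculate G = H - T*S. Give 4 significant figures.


Step 1: T*S = 813.2 * 3.272e-22 = 2.661e-19 J
Step 2: G = H - T*S = -5.75e-20 - 2.661e-19
Step 3: G = -3.236e-19 J

-3.236e-19


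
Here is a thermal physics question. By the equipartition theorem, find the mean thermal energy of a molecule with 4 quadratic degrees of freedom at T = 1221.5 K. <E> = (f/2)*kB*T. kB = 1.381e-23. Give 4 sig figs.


Step 1: f/2 = 4/2 = 2
Step 2: kB*T = 1.381e-23 * 1221.5 = 1.687e-20
Step 3: <E> = 2 * 1.687e-20 = 3.374e-20 J

3.374e-20


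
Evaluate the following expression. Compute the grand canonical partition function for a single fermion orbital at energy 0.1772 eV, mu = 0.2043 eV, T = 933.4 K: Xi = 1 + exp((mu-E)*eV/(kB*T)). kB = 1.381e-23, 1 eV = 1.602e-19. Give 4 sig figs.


Step 1: (mu - E) = 0.2043 - 0.1772 = 0.0271 eV
Step 2: x = (mu-E)*eV/(kB*T) = 0.0271*1.602e-19/(1.381e-23*933.4) = 0.3368
Step 3: exp(x) = 1.4
Step 4: Xi = 1 + 1.4 = 2.4

2.4


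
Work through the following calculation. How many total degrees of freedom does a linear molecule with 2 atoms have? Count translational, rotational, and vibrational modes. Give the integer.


Step 1: Translational DOF = 3
Step 2: Rotational DOF (linear) = 2
Step 3: Vibrational DOF = 3*2 - 5 = 1
Step 4: Total = 3 + 2 + 1 = 6

6


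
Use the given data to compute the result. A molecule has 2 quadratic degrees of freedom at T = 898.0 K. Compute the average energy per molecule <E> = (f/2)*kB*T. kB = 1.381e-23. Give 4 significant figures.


Step 1: f/2 = 2/2 = 1
Step 2: kB*T = 1.381e-23 * 898.0 = 1.24e-20
Step 3: <E> = 1 * 1.24e-20 = 1.24e-20 J

1.24e-20


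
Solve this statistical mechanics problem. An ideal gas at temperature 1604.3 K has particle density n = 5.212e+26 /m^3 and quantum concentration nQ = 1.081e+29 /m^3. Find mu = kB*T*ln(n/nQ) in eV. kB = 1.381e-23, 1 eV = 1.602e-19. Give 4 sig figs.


Step 1: n/nQ = 5.212e+26/1.081e+29 = 0.004821
Step 2: ln(n/nQ) = -5.335
Step 3: mu = kB*T*ln(n/nQ) = 2.216e-20*-5.335 = -1.182e-19 J
Step 4: Convert to eV: -1.182e-19/1.602e-19 = -0.7378 eV

-0.7378


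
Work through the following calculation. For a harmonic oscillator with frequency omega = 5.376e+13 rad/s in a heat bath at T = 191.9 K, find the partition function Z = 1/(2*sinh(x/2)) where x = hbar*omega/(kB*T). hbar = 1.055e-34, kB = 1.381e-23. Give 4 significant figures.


Step 1: Compute x = hbar*omega/(kB*T) = 1.055e-34*5.376e+13/(1.381e-23*191.9) = 2.14
Step 2: x/2 = 1.07
Step 3: sinh(x/2) = 1.286
Step 4: Z = 1/(2*1.286) = 0.3887

0.3887


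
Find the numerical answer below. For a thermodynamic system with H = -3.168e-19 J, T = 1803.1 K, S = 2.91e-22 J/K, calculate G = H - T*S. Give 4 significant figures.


Step 1: T*S = 1803.1 * 2.91e-22 = 5.247e-19 J
Step 2: G = H - T*S = -3.168e-19 - 5.247e-19
Step 3: G = -8.415e-19 J

-8.415e-19


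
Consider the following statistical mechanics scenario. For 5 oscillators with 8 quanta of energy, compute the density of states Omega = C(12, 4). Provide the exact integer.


Step 1: Use binomial coefficient C(12, 4)
Step 2: Numerator = 12! / 8!
Step 3: Denominator = 4!
Step 4: Omega = 495

495


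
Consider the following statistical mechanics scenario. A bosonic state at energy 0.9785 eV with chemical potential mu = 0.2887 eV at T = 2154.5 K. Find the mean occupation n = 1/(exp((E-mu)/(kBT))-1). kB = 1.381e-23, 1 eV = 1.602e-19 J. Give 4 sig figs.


Step 1: (E - mu) = 0.6898 eV
Step 2: x = (E-mu)*eV/(kB*T) = 0.6898*1.602e-19/(1.381e-23*2154.5) = 3.714
Step 3: exp(x) = 41.02
Step 4: n = 1/(exp(x)-1) = 0.02499

0.02499


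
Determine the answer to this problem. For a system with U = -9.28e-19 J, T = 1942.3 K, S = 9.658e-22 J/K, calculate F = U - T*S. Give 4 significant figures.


Step 1: T*S = 1942.3 * 9.658e-22 = 1.876e-18 J
Step 2: F = U - T*S = -9.28e-19 - 1.876e-18
Step 3: F = -2.804e-18 J

-2.804e-18


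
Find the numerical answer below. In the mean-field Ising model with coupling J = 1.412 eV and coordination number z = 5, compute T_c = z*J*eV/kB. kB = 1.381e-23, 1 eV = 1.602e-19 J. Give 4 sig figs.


Step 1: z*J = 5*1.412 = 7.06 eV
Step 2: Convert to Joules: 7.06*1.602e-19 = 1.131e-18 J
Step 3: T_c = 1.131e-18 / 1.381e-23 = 8.19e+04 K

8.19e+04


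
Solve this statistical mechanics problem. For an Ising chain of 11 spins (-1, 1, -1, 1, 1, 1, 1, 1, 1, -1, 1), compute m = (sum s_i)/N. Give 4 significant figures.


Step 1: Count up spins (+1): 8, down spins (-1): 3
Step 2: Total magnetization M = 8 - 3 = 5
Step 3: m = M/N = 5/11 = 0.4545

0.4545


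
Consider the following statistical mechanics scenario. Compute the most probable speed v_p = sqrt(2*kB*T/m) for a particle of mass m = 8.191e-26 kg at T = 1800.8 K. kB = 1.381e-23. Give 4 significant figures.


Step 1: Numerator = 2*kB*T = 2*1.381e-23*1800.8 = 4.974e-20
Step 2: Ratio = 4.974e-20 / 8.191e-26 = 6.072e+05
Step 3: v_p = sqrt(6.072e+05) = 779.2 m/s

779.2


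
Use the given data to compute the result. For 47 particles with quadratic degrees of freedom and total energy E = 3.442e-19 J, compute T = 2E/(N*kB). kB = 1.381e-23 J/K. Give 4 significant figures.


Step 1: Numerator = 2*E = 2*3.442e-19 = 6.884e-19 J
Step 2: Denominator = N*kB = 47*1.381e-23 = 6.491e-22
Step 3: T = 6.884e-19 / 6.491e-22 = 1061 K

1061


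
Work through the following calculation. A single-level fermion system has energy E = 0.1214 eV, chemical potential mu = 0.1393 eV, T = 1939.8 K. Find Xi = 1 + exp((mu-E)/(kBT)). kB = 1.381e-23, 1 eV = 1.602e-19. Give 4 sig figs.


Step 1: (mu - E) = 0.1393 - 0.1214 = 0.0179 eV
Step 2: x = (mu-E)*eV/(kB*T) = 0.0179*1.602e-19/(1.381e-23*1939.8) = 0.107
Step 3: exp(x) = 1.113
Step 4: Xi = 1 + 1.113 = 2.113

2.113


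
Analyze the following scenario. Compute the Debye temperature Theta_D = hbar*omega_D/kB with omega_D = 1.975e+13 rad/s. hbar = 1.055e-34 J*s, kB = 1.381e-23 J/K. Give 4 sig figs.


Step 1: hbar*omega_D = 1.055e-34 * 1.975e+13 = 2.084e-21 J
Step 2: Theta_D = 2.084e-21 / 1.381e-23
Step 3: Theta_D = 150.9 K

150.9


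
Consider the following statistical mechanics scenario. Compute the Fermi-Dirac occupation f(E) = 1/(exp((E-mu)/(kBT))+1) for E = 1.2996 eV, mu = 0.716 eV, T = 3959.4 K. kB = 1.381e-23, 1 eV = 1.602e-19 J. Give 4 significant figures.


Step 1: (E - mu) = 1.2996 - 0.716 = 0.5836 eV
Step 2: Convert: (E-mu)*eV = 9.349e-20 J
Step 3: x = (E-mu)*eV/(kB*T) = 1.71
Step 4: f = 1/(exp(1.71)+1) = 0.1532

0.1532


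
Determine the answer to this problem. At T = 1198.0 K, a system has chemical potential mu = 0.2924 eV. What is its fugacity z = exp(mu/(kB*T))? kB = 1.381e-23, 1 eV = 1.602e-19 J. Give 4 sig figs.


Step 1: Convert mu to Joules: 0.2924*1.602e-19 = 4.684e-20 J
Step 2: kB*T = 1.381e-23*1198.0 = 1.654e-20 J
Step 3: mu/(kB*T) = 2.831
Step 4: z = exp(2.831) = 16.97

16.97


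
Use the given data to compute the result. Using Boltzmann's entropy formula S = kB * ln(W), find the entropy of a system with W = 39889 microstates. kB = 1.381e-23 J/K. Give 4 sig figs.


Step 1: ln(W) = ln(39889) = 10.59
Step 2: S = kB * ln(W) = 1.381e-23 * 10.59
Step 3: S = 1.463e-22 J/K

1.463e-22


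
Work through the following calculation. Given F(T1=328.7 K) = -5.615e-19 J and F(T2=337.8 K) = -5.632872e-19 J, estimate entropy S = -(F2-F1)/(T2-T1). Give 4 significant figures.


Step 1: dF = F2 - F1 = -5.632872e-19 - (-5.615e-19) = -1.7872e-21 J
Step 2: dT = T2 - T1 = 337.8 - 328.7 = 9.1 K
Step 3: S = -dF/dT = -(-1.7872e-21)/9.1 = 1.964e-22 J/K

1.964e-22


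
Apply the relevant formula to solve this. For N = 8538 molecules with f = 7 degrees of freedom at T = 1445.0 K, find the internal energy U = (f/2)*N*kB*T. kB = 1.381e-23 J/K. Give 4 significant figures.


Step 1: f/2 = 7/2 = 3.5
Step 2: N*kB*T = 8538*1.381e-23*1445.0 = 1.704e-16
Step 3: U = 3.5 * 1.704e-16 = 5.963e-16 J

5.963e-16


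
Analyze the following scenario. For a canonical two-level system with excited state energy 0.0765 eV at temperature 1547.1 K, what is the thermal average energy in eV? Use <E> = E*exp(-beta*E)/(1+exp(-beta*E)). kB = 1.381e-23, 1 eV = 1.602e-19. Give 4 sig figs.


Step 1: beta*E = 0.0765*1.602e-19/(1.381e-23*1547.1) = 0.5736
Step 2: exp(-beta*E) = 0.5635
Step 3: <E> = 0.0765*0.5635/(1+0.5635) = 0.02757 eV

0.02757


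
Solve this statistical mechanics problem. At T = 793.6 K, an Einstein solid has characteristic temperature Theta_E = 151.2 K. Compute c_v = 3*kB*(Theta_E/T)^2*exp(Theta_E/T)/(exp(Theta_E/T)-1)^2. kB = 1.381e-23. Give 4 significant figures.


Step 1: x = Theta_E/T = 151.2/793.6 = 0.1905
Step 2: x^2 = 0.0363
Step 3: exp(x) = 1.21
Step 4: c_v = 3*1.381e-23*0.0363*1.21/(1.21-1)^2 = 4.13e-23

4.13e-23


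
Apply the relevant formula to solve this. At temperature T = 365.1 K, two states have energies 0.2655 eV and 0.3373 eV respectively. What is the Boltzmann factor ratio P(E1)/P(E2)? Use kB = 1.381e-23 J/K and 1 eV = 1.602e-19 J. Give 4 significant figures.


Step 1: Compute energy difference dE = E1 - E2 = 0.2655 - 0.3373 = -0.0718 eV
Step 2: Convert to Joules: dE_J = -0.0718 * 1.602e-19 = -1.15e-20 J
Step 3: Compute exponent = -dE_J / (kB * T) = -(-1.15e-20) / (1.381e-23 * 365.1) = 2.281
Step 4: P(E1)/P(E2) = exp(2.281) = 9.789

9.789


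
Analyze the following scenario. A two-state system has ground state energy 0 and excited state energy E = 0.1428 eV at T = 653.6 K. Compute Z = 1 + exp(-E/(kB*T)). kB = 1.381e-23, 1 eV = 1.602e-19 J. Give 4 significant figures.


Step 1: Compute beta*E = E*eV/(kB*T) = 0.1428*1.602e-19/(1.381e-23*653.6) = 2.534
Step 2: exp(-beta*E) = exp(-2.534) = 0.0793
Step 3: Z = 1 + 0.0793 = 1.079

1.079


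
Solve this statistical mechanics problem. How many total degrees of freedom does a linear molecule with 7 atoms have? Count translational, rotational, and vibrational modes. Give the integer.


Step 1: Translational DOF = 3
Step 2: Rotational DOF (linear) = 2
Step 3: Vibrational DOF = 3*7 - 5 = 16
Step 4: Total = 3 + 2 + 16 = 21

21


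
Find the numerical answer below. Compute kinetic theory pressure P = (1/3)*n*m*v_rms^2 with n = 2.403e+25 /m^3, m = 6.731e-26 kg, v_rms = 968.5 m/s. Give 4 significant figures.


Step 1: v_rms^2 = 968.5^2 = 9.38e+05
Step 2: n*m = 2.403e+25*6.731e-26 = 1.617
Step 3: P = (1/3)*1.617*9.38e+05 = 5.057e+05 Pa

5.057e+05


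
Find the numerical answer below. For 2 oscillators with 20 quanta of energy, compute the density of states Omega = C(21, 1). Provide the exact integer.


Step 1: Use binomial coefficient C(21, 1)
Step 2: Numerator = 21! / 20!
Step 3: Denominator = 1!
Step 4: Omega = 21

21


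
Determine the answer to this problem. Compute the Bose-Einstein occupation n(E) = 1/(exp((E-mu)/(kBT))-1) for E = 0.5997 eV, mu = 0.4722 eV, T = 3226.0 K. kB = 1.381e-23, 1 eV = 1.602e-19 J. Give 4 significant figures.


Step 1: (E - mu) = 0.1275 eV
Step 2: x = (E-mu)*eV/(kB*T) = 0.1275*1.602e-19/(1.381e-23*3226.0) = 0.4585
Step 3: exp(x) = 1.582
Step 4: n = 1/(exp(x)-1) = 1.719

1.719


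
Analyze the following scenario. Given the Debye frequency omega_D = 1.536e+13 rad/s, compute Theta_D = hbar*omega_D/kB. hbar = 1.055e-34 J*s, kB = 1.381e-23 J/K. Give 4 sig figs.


Step 1: hbar*omega_D = 1.055e-34 * 1.536e+13 = 1.62e-21 J
Step 2: Theta_D = 1.62e-21 / 1.381e-23
Step 3: Theta_D = 117.3 K

117.3


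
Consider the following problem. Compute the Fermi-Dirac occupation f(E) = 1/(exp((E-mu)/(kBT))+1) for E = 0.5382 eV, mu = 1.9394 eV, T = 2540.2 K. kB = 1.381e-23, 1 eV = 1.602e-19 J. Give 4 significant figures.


Step 1: (E - mu) = 0.5382 - 1.9394 = -1.401 eV
Step 2: Convert: (E-mu)*eV = -2.245e-19 J
Step 3: x = (E-mu)*eV/(kB*T) = -6.399
Step 4: f = 1/(exp(-6.399)+1) = 0.9983

0.9983


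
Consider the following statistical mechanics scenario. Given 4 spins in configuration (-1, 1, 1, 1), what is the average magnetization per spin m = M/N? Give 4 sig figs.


Step 1: Count up spins (+1): 3, down spins (-1): 1
Step 2: Total magnetization M = 3 - 1 = 2
Step 3: m = M/N = 2/4 = 0.5

0.5


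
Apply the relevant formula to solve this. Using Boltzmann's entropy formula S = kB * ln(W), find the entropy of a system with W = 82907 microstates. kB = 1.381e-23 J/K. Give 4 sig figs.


Step 1: ln(W) = ln(82907) = 11.33
Step 2: S = kB * ln(W) = 1.381e-23 * 11.33
Step 3: S = 1.564e-22 J/K

1.564e-22


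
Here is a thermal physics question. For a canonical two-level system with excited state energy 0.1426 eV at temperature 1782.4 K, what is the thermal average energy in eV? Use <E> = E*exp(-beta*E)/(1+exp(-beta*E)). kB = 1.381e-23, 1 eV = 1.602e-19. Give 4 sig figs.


Step 1: beta*E = 0.1426*1.602e-19/(1.381e-23*1782.4) = 0.9281
Step 2: exp(-beta*E) = 0.3953
Step 3: <E> = 0.1426*0.3953/(1+0.3953) = 0.0404 eV

0.0404


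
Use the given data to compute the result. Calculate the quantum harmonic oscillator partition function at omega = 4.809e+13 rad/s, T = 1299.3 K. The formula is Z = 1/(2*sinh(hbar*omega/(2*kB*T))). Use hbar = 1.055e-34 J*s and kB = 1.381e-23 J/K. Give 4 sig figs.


Step 1: Compute x = hbar*omega/(kB*T) = 1.055e-34*4.809e+13/(1.381e-23*1299.3) = 0.2828
Step 2: x/2 = 0.1414
Step 3: sinh(x/2) = 0.1418
Step 4: Z = 1/(2*0.1418) = 3.525

3.525


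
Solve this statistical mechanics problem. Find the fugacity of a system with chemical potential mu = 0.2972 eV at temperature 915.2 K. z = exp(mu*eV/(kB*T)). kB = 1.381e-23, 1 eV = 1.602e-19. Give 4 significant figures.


Step 1: Convert mu to Joules: 0.2972*1.602e-19 = 4.761e-20 J
Step 2: kB*T = 1.381e-23*915.2 = 1.264e-20 J
Step 3: mu/(kB*T) = 3.767
Step 4: z = exp(3.767) = 43.25

43.25


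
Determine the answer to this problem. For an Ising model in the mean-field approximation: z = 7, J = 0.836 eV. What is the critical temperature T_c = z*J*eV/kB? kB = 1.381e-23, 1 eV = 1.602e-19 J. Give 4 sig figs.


Step 1: z*J = 7*0.836 = 5.852 eV
Step 2: Convert to Joules: 5.852*1.602e-19 = 9.375e-19 J
Step 3: T_c = 9.375e-19 / 1.381e-23 = 6.788e+04 K

6.788e+04


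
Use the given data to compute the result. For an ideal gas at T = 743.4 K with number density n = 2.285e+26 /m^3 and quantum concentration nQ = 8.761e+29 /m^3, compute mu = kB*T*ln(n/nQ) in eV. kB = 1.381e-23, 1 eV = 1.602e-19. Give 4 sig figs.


Step 1: n/nQ = 2.285e+26/8.761e+29 = 0.0002608
Step 2: ln(n/nQ) = -8.252
Step 3: mu = kB*T*ln(n/nQ) = 1.027e-20*-8.252 = -8.471e-20 J
Step 4: Convert to eV: -8.471e-20/1.602e-19 = -0.5288 eV

-0.5288


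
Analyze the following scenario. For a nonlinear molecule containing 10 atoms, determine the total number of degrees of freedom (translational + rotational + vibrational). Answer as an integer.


Step 1: Translational DOF = 3
Step 2: Rotational DOF (nonlinear) = 3
Step 3: Vibrational DOF = 3*10 - 6 = 24
Step 4: Total = 3 + 3 + 24 = 30

30


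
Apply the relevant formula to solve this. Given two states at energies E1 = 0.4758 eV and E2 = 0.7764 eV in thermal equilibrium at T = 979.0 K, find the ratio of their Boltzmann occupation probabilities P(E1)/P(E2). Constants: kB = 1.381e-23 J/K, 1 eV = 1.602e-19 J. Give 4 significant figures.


Step 1: Compute energy difference dE = E1 - E2 = 0.4758 - 0.7764 = -0.3006 eV
Step 2: Convert to Joules: dE_J = -0.3006 * 1.602e-19 = -4.816e-20 J
Step 3: Compute exponent = -dE_J / (kB * T) = -(-4.816e-20) / (1.381e-23 * 979.0) = 3.562
Step 4: P(E1)/P(E2) = exp(3.562) = 35.23

35.23


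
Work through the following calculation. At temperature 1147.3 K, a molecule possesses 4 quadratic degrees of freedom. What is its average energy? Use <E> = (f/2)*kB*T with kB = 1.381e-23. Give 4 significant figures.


Step 1: f/2 = 4/2 = 2
Step 2: kB*T = 1.381e-23 * 1147.3 = 1.584e-20
Step 3: <E> = 2 * 1.584e-20 = 3.169e-20 J

3.169e-20


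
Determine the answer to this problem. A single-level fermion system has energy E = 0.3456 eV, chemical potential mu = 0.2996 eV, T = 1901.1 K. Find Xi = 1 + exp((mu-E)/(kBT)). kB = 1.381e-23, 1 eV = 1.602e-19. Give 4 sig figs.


Step 1: (mu - E) = 0.2996 - 0.3456 = -0.046 eV
Step 2: x = (mu-E)*eV/(kB*T) = -0.046*1.602e-19/(1.381e-23*1901.1) = -0.2807
Step 3: exp(x) = 0.7553
Step 4: Xi = 1 + 0.7553 = 1.755

1.755


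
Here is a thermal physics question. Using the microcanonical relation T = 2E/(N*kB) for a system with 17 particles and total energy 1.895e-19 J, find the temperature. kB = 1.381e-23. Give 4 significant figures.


Step 1: Numerator = 2*E = 2*1.895e-19 = 3.79e-19 J
Step 2: Denominator = N*kB = 17*1.381e-23 = 2.348e-22
Step 3: T = 3.79e-19 / 2.348e-22 = 1614 K

1614


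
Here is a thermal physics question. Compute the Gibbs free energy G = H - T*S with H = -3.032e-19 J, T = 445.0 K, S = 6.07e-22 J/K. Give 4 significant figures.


Step 1: T*S = 445.0 * 6.07e-22 = 2.701e-19 J
Step 2: G = H - T*S = -3.032e-19 - 2.701e-19
Step 3: G = -5.733e-19 J

-5.733e-19


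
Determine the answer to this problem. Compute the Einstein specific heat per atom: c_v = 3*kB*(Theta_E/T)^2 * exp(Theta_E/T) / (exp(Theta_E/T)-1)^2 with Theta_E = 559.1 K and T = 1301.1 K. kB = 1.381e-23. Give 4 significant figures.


Step 1: x = Theta_E/T = 559.1/1301.1 = 0.4297
Step 2: x^2 = 0.1847
Step 3: exp(x) = 1.537
Step 4: c_v = 3*1.381e-23*0.1847*1.537/(1.537-1)^2 = 4.08e-23

4.08e-23


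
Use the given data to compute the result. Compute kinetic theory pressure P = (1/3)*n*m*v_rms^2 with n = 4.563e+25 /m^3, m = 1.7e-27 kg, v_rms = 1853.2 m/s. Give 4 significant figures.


Step 1: v_rms^2 = 1853.2^2 = 3.434e+06
Step 2: n*m = 4.563e+25*1.7e-27 = 0.07757
Step 3: P = (1/3)*0.07757*3.434e+06 = 8.88e+04 Pa

8.88e+04


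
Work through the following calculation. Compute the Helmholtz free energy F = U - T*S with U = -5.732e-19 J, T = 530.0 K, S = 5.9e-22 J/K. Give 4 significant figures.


Step 1: T*S = 530.0 * 5.9e-22 = 3.127e-19 J
Step 2: F = U - T*S = -5.732e-19 - 3.127e-19
Step 3: F = -8.859e-19 J

-8.859e-19


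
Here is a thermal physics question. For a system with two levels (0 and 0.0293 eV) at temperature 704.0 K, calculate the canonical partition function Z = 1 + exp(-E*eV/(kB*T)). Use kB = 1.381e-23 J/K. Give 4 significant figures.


Step 1: Compute beta*E = E*eV/(kB*T) = 0.0293*1.602e-19/(1.381e-23*704.0) = 0.4828
Step 2: exp(-beta*E) = exp(-0.4828) = 0.6171
Step 3: Z = 1 + 0.6171 = 1.617

1.617


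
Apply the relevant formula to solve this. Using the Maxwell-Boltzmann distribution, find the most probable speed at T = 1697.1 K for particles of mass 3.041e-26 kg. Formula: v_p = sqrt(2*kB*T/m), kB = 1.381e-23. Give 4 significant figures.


Step 1: Numerator = 2*kB*T = 2*1.381e-23*1697.1 = 4.687e-20
Step 2: Ratio = 4.687e-20 / 3.041e-26 = 1.541e+06
Step 3: v_p = sqrt(1.541e+06) = 1242 m/s

1242


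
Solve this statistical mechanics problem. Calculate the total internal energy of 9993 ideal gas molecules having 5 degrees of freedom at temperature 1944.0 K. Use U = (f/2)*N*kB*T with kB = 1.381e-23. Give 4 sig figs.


Step 1: f/2 = 5/2 = 2.5
Step 2: N*kB*T = 9993*1.381e-23*1944.0 = 2.683e-16
Step 3: U = 2.5 * 2.683e-16 = 6.707e-16 J

6.707e-16


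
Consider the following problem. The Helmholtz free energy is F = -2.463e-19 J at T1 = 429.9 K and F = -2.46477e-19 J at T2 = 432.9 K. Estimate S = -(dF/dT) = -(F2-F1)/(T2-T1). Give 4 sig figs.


Step 1: dF = F2 - F1 = -2.46477e-19 - (-2.463e-19) = -1.77e-22 J
Step 2: dT = T2 - T1 = 432.9 - 429.9 = 3 K
Step 3: S = -dF/dT = -(-1.77e-22)/3 = 5.9e-23 J/K

5.9e-23


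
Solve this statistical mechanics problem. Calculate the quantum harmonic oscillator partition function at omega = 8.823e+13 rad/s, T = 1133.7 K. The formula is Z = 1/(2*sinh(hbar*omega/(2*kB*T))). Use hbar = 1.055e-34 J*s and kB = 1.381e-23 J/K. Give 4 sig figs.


Step 1: Compute x = hbar*omega/(kB*T) = 1.055e-34*8.823e+13/(1.381e-23*1133.7) = 0.5945
Step 2: x/2 = 0.2973
Step 3: sinh(x/2) = 0.3017
Step 4: Z = 1/(2*0.3017) = 1.657

1.657
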